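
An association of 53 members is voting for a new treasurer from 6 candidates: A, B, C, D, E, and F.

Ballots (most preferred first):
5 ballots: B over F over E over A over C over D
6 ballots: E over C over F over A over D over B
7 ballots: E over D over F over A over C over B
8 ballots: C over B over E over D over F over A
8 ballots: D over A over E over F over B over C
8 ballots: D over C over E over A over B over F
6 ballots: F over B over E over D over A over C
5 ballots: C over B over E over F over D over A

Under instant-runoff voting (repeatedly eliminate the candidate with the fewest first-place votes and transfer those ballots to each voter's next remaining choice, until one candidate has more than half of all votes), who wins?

Round 1: A 0, B 5, C 13, D 16, E 13, F 6. A eliminated.
Round 2: B 5, C 13, D 16, E 13, F 6. B eliminated.
Round 3: C 13, D 16, E 13, F 11. F eliminated.
Round 4: C 13, D 16, E 24. C eliminated.
Round 5: D 16, E 37. E has a majority (≥27).

E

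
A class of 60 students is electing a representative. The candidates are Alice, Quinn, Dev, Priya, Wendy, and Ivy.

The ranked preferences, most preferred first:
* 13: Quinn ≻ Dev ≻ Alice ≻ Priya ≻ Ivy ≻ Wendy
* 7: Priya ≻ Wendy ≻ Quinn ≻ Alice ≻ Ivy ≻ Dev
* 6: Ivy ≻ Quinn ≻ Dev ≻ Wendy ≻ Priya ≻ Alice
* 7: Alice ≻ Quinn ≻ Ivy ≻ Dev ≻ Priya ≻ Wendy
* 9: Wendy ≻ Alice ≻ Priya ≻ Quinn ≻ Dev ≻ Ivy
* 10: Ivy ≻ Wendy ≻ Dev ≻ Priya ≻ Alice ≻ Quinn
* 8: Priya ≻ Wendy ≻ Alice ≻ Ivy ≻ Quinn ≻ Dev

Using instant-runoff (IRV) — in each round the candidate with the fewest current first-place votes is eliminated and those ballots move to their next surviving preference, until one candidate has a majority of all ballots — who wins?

Round 1: Alice 7, Quinn 13, Dev 0, Priya 15, Wendy 9, Ivy 16. Dev eliminated.
Round 2: Alice 7, Quinn 13, Priya 15, Wendy 9, Ivy 16. Alice eliminated.
Round 3: Quinn 20, Priya 15, Wendy 9, Ivy 16. Wendy eliminated.
Round 4: Quinn 20, Priya 24, Ivy 16. Ivy eliminated.
Round 5: Quinn 26, Priya 34. Priya has a majority (≥31).

Priya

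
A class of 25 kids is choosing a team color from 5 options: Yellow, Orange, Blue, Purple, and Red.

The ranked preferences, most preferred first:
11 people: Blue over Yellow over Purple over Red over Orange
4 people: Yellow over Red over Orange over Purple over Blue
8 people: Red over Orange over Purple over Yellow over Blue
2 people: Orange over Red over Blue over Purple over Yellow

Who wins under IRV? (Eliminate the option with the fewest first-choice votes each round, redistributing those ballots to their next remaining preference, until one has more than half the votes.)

Round 1: Yellow 4, Orange 2, Blue 11, Purple 0, Red 8. Purple eliminated.
Round 2: Yellow 4, Orange 2, Blue 11, Red 8. Orange eliminated.
Round 3: Yellow 4, Blue 11, Red 10. Yellow eliminated.
Round 4: Blue 11, Red 14. Red has a majority (≥13).

Red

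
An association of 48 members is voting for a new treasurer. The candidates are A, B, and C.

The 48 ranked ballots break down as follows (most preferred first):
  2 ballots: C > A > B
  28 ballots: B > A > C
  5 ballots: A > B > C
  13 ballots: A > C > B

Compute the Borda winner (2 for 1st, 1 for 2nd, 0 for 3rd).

A: 2×1 + 28×1 + 5×2 + 13×2 = 66
B: 2×0 + 28×2 + 5×1 + 13×0 = 61
C: 2×2 + 28×0 + 5×0 + 13×1 = 17

A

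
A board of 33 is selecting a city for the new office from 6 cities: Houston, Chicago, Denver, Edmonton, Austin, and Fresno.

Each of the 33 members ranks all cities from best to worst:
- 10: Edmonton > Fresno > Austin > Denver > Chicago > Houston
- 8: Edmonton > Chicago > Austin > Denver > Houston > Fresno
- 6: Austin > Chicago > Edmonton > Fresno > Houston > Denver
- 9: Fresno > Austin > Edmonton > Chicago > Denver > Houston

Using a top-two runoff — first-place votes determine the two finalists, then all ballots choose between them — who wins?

Round 1 first-place votes: Houston 0, Chicago 0, Denver 0, Edmonton 18, Austin 6, Fresno 9. Edmonton and Fresno advance.
Runoff: Edmonton is ranked above Fresno on 24 ballots, Fresno above Edmonton on 9.

Edmonton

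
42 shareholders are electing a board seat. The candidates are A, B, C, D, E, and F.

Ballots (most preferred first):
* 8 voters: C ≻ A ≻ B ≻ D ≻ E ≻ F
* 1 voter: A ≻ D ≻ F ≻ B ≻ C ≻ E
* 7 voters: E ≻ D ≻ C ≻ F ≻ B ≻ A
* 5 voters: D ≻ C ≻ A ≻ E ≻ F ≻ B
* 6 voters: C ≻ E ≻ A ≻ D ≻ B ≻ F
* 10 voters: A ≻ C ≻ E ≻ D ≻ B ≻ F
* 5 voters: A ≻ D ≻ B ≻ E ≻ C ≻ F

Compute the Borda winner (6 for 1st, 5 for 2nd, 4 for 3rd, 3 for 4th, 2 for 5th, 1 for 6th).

A: 8×5 + 1×6 + 7×1 + 5×4 + 6×4 + 10×6 + 5×6 = 187
B: 8×4 + 1×3 + 7×2 + 5×1 + 6×2 + 10×2 + 5×4 = 106
C: 8×6 + 1×2 + 7×4 + 5×5 + 6×6 + 10×5 + 5×2 = 199
D: 8×3 + 1×5 + 7×5 + 5×6 + 6×3 + 10×3 + 5×5 = 167
E: 8×2 + 1×1 + 7×6 + 5×3 + 6×5 + 10×4 + 5×3 = 159
F: 8×1 + 1×4 + 7×3 + 5×2 + 6×1 + 10×1 + 5×1 = 64

C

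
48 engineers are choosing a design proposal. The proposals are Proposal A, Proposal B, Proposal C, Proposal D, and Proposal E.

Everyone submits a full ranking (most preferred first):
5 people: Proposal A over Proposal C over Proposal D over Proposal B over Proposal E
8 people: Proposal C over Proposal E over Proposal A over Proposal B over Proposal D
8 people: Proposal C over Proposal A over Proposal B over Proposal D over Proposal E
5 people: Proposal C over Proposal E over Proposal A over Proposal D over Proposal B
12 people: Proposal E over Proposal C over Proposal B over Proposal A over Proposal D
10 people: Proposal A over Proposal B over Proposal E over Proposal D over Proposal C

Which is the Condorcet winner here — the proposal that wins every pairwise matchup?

Proposal C

Proposal C vs Proposal A: 33–15
Proposal C vs Proposal B: 38–10
Proposal C vs Proposal D: 38–10
Proposal C vs Proposal E: 26–22
Proposal C beats every other proposal.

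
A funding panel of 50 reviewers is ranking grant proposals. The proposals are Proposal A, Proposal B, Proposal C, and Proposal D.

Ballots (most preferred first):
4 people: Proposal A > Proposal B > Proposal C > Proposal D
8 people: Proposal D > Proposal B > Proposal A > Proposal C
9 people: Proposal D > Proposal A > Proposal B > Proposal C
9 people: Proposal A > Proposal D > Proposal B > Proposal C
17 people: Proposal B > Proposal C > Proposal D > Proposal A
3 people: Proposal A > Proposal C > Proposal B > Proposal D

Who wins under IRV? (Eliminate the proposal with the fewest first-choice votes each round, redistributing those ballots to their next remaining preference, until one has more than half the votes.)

Proposal D

Round 1: Proposal A 16, Proposal B 17, Proposal C 0, Proposal D 17. Proposal C eliminated.
Round 2: Proposal A 16, Proposal B 17, Proposal D 17. Proposal A eliminated.
Round 3: Proposal B 24, Proposal D 26. Proposal D has a majority (≥26).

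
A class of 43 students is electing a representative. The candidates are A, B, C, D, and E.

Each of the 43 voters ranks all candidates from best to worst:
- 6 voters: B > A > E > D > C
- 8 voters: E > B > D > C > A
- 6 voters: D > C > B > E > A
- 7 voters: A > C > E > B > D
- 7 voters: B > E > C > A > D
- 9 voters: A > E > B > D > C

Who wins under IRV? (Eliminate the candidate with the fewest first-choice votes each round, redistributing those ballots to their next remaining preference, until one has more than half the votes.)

B

Round 1: A 16, B 13, C 0, D 6, E 8. C eliminated.
Round 2: A 16, B 13, D 6, E 8. D eliminated.
Round 3: A 16, B 19, E 8. E eliminated.
Round 4: A 16, B 27. B has a majority (≥22).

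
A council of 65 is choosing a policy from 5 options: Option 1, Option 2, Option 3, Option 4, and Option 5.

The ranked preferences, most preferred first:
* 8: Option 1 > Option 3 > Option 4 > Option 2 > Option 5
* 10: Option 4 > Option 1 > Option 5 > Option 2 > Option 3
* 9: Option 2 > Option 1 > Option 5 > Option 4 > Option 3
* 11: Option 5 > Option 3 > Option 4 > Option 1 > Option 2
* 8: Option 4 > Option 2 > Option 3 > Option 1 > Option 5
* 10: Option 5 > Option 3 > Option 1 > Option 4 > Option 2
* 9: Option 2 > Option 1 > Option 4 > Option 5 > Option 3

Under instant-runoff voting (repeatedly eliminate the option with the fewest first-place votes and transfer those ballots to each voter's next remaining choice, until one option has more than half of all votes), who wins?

Round 1: Option 1 8, Option 2 18, Option 3 0, Option 4 18, Option 5 21. Option 3 eliminated.
Round 2: Option 1 8, Option 2 18, Option 4 18, Option 5 21. Option 1 eliminated.
Round 3: Option 2 18, Option 4 26, Option 5 21. Option 2 eliminated.
Round 4: Option 4 35, Option 5 30. Option 4 has a majority (≥33).

Option 4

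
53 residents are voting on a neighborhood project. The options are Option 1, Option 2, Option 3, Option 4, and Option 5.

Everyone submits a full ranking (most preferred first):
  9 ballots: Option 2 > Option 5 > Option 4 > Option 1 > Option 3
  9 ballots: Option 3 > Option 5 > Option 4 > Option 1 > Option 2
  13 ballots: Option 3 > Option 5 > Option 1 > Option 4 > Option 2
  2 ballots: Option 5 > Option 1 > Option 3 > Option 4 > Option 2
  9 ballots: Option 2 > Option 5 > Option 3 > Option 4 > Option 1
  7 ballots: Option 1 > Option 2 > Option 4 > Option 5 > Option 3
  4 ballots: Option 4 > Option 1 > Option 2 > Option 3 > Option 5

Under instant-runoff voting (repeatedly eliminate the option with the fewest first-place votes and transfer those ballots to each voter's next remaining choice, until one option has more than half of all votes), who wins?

Round 1: Option 1 7, Option 2 18, Option 3 22, Option 4 4, Option 5 2. Option 5 eliminated.
Round 2: Option 1 9, Option 2 18, Option 3 22, Option 4 4. Option 4 eliminated.
Round 3: Option 1 13, Option 2 18, Option 3 22. Option 1 eliminated.
Round 4: Option 2 29, Option 3 24. Option 2 has a majority (≥27).

Option 2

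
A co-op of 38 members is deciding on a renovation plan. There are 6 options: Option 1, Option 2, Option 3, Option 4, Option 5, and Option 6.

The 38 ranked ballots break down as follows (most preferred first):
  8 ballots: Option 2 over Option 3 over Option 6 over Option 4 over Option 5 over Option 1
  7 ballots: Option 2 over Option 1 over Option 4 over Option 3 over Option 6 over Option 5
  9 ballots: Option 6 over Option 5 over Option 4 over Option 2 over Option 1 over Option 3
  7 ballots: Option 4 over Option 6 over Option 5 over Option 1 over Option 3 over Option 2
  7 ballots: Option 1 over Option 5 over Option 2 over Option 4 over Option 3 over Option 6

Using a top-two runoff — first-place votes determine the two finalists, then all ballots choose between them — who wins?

Option 2

Round 1 first-place votes: Option 1 7, Option 2 15, Option 3 0, Option 4 7, Option 5 0, Option 6 9. Option 2 and Option 6 advance.
Runoff: Option 2 is ranked above Option 6 on 22 ballots, Option 6 above Option 2 on 16.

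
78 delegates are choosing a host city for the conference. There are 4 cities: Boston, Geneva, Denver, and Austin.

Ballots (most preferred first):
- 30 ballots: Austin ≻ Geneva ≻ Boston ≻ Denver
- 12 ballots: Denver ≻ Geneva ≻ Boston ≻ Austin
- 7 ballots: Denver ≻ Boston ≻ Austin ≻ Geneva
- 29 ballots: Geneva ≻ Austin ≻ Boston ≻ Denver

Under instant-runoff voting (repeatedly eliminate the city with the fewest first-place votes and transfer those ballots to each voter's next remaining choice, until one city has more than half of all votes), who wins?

Geneva

Round 1: Boston 0, Geneva 29, Denver 19, Austin 30. Boston eliminated.
Round 2: Geneva 29, Denver 19, Austin 30. Denver eliminated.
Round 3: Geneva 41, Austin 37. Geneva has a majority (≥40).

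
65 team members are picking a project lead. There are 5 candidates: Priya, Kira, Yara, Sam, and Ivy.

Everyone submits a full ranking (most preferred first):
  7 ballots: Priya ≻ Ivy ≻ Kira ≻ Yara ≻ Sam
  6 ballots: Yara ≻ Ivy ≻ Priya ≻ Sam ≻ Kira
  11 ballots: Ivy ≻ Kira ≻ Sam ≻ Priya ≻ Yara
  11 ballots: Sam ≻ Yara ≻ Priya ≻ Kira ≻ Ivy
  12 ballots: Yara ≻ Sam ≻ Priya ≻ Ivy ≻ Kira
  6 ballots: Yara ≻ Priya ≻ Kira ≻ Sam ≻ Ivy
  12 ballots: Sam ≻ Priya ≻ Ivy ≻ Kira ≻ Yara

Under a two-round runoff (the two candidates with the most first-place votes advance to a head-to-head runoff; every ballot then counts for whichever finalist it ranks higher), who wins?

Sam

Round 1 first-place votes: Priya 7, Kira 0, Yara 24, Sam 23, Ivy 11. Yara and Sam advance.
Runoff: Yara is ranked above Sam on 31 ballots, Sam above Yara on 34.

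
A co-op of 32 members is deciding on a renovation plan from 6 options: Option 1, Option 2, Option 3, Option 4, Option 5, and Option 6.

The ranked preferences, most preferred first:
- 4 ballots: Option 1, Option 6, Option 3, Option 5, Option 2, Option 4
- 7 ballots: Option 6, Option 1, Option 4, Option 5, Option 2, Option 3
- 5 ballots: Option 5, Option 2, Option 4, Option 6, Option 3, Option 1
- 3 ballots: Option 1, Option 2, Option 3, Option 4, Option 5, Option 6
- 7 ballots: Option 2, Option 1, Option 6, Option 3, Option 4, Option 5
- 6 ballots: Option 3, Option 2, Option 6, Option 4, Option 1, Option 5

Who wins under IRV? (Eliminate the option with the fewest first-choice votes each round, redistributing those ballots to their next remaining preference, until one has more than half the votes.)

Round 1: Option 1 7, Option 2 7, Option 3 6, Option 4 0, Option 5 5, Option 6 7. Option 4 eliminated.
Round 2: Option 1 7, Option 2 7, Option 3 6, Option 5 5, Option 6 7. Option 5 eliminated.
Round 3: Option 1 7, Option 2 12, Option 3 6, Option 6 7. Option 3 eliminated.
Round 4: Option 1 7, Option 2 18, Option 6 7. Option 2 has a majority (≥17).

Option 2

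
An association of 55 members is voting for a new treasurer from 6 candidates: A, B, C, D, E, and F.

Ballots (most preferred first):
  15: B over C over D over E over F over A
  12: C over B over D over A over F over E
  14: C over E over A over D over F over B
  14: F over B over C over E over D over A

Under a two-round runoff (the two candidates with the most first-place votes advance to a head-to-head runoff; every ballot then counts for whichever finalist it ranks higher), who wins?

B

Round 1 first-place votes: A 0, B 15, C 26, D 0, E 0, F 14. C and B advance.
Runoff: C is ranked above B on 26 ballots, B above C on 29.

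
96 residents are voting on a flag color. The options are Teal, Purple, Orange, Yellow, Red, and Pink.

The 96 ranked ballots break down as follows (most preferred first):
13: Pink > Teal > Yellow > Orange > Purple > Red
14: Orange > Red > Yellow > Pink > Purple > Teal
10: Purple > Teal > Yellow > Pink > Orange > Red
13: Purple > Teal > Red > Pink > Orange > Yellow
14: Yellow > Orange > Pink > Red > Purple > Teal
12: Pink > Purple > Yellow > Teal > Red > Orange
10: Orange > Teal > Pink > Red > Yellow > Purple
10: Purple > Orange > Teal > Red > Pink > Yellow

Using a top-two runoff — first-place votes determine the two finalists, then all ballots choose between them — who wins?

Round 1 first-place votes: Teal 0, Purple 33, Orange 24, Yellow 14, Red 0, Pink 25. Purple and Pink advance.
Runoff: Purple is ranked above Pink on 33 ballots, Pink above Purple on 63.

Pink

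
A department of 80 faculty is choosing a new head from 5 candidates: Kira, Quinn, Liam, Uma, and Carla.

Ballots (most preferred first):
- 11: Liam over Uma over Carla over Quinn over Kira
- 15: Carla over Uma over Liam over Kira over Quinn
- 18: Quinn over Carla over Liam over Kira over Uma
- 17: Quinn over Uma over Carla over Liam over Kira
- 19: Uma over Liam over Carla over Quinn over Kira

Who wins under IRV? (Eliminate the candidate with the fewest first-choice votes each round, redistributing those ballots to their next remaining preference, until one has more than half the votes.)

Round 1: Kira 0, Quinn 35, Liam 11, Uma 19, Carla 15. Kira eliminated.
Round 2: Quinn 35, Liam 11, Uma 19, Carla 15. Liam eliminated.
Round 3: Quinn 35, Uma 30, Carla 15. Carla eliminated.
Round 4: Quinn 35, Uma 45. Uma has a majority (≥41).

Uma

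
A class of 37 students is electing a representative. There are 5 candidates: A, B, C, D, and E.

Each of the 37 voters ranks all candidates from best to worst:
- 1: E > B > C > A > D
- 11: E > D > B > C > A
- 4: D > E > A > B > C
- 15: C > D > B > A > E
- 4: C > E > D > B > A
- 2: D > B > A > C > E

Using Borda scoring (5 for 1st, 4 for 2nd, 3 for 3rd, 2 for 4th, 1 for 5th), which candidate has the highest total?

D

A: 1×2 + 11×1 + 4×3 + 15×2 + 4×1 + 2×3 = 65
B: 1×4 + 11×3 + 4×2 + 15×3 + 4×2 + 2×4 = 106
C: 1×3 + 11×2 + 4×1 + 15×5 + 4×5 + 2×2 = 128
D: 1×1 + 11×4 + 4×5 + 15×4 + 4×3 + 2×5 = 147
E: 1×5 + 11×5 + 4×4 + 15×1 + 4×4 + 2×1 = 109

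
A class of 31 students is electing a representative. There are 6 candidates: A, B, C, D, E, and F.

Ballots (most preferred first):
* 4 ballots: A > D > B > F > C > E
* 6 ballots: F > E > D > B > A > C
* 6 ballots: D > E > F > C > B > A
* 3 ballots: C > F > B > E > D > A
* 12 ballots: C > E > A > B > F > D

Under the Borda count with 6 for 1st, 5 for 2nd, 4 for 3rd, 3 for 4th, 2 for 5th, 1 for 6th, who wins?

E

A: 4×6 + 6×2 + 6×1 + 3×1 + 12×4 = 93
B: 4×4 + 6×3 + 6×2 + 3×4 + 12×3 = 94
C: 4×2 + 6×1 + 6×3 + 3×6 + 12×6 = 122
D: 4×5 + 6×4 + 6×6 + 3×2 + 12×1 = 98
E: 4×1 + 6×5 + 6×5 + 3×3 + 12×5 = 133
F: 4×3 + 6×6 + 6×4 + 3×5 + 12×2 = 111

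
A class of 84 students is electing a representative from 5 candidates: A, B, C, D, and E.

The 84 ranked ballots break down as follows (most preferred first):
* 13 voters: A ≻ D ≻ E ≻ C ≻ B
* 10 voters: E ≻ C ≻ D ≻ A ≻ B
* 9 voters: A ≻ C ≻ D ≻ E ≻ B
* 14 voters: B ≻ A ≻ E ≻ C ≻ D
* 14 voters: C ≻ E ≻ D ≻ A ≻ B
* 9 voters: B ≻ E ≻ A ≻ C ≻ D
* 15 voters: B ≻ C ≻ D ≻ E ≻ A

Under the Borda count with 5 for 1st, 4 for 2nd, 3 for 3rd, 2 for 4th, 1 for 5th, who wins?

A: 13×5 + 10×2 + 9×5 + 14×4 + 14×2 + 9×3 + 15×1 = 256
B: 13×1 + 10×1 + 9×1 + 14×5 + 14×1 + 9×5 + 15×5 = 236
C: 13×2 + 10×4 + 9×4 + 14×2 + 14×5 + 9×2 + 15×4 = 278
D: 13×4 + 10×3 + 9×3 + 14×1 + 14×3 + 9×1 + 15×3 = 219
E: 13×3 + 10×5 + 9×2 + 14×3 + 14×4 + 9×4 + 15×2 = 271

C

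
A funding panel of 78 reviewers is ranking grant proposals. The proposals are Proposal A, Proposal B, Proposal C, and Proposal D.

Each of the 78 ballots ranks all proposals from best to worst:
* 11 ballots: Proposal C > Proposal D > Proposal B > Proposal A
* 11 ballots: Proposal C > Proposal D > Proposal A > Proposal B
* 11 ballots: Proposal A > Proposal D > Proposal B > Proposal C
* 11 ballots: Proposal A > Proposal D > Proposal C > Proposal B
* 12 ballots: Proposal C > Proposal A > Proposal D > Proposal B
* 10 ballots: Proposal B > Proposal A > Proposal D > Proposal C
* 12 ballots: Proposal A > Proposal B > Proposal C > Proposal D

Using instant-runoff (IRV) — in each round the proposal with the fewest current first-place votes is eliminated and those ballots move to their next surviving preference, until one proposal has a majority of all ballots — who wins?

Proposal A

Round 1: Proposal A 34, Proposal B 10, Proposal C 34, Proposal D 0. Proposal D eliminated.
Round 2: Proposal A 34, Proposal B 10, Proposal C 34. Proposal B eliminated.
Round 3: Proposal A 44, Proposal C 34. Proposal A has a majority (≥40).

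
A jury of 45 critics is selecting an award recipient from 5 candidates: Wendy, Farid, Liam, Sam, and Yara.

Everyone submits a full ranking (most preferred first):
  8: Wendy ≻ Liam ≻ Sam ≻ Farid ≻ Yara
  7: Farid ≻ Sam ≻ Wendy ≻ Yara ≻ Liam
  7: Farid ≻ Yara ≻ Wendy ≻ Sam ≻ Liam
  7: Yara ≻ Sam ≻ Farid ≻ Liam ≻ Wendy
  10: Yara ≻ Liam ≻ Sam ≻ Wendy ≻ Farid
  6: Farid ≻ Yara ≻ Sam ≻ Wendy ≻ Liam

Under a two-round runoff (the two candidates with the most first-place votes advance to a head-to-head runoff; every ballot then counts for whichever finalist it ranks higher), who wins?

Round 1 first-place votes: Wendy 8, Farid 20, Liam 0, Sam 0, Yara 17. Farid and Yara advance.
Runoff: Farid is ranked above Yara on 28 ballots, Yara above Farid on 17.

Farid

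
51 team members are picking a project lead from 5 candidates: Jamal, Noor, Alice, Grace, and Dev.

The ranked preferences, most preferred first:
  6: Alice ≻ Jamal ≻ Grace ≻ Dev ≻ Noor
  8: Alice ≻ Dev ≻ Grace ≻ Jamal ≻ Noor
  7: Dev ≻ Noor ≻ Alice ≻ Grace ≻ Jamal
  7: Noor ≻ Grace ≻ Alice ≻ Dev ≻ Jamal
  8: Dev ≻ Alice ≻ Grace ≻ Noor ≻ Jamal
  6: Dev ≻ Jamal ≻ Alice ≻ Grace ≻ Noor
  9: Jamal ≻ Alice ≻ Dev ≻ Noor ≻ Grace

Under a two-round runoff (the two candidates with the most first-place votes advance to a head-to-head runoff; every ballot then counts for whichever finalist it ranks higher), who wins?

Round 1 first-place votes: Jamal 9, Noor 7, Alice 14, Grace 0, Dev 21. Dev and Alice advance.
Runoff: Dev is ranked above Alice on 21 ballots, Alice above Dev on 30.

Alice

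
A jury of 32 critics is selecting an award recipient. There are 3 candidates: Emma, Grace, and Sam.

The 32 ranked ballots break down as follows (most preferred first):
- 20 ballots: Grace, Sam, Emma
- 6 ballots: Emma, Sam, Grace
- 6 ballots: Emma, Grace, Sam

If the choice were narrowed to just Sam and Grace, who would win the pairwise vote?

Grace

Sam is ranked above Grace on 6 ballots; Grace above Sam on 26.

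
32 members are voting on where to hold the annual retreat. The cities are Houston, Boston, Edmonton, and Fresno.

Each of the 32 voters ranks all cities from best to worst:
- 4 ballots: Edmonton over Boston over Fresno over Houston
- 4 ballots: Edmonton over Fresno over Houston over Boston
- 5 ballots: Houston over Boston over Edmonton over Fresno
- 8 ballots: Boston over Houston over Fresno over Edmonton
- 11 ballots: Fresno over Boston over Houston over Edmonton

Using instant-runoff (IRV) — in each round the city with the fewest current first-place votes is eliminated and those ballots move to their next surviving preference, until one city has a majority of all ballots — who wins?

Round 1: Houston 5, Boston 8, Edmonton 8, Fresno 11. Houston eliminated.
Round 2: Boston 13, Edmonton 8, Fresno 11. Edmonton eliminated.
Round 3: Boston 17, Fresno 15. Boston has a majority (≥17).

Boston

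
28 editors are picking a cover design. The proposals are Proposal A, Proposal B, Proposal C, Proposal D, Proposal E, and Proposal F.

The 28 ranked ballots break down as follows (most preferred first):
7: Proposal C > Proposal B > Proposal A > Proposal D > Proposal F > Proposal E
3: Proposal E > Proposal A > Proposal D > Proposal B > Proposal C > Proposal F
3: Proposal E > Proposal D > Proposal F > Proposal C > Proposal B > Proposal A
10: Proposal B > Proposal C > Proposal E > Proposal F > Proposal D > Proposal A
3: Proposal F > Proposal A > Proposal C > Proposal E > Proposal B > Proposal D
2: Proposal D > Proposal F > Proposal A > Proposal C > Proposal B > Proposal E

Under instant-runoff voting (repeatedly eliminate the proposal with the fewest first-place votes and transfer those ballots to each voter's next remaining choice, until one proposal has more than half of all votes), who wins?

Round 1: Proposal A 0, Proposal B 10, Proposal C 7, Proposal D 2, Proposal E 6, Proposal F 3. Proposal A eliminated.
Round 2: Proposal B 10, Proposal C 7, Proposal D 2, Proposal E 6, Proposal F 3. Proposal D eliminated.
Round 3: Proposal B 10, Proposal C 7, Proposal E 6, Proposal F 5. Proposal F eliminated.
Round 4: Proposal B 10, Proposal C 12, Proposal E 6. Proposal E eliminated.
Round 5: Proposal B 13, Proposal C 15. Proposal C has a majority (≥15).

Proposal C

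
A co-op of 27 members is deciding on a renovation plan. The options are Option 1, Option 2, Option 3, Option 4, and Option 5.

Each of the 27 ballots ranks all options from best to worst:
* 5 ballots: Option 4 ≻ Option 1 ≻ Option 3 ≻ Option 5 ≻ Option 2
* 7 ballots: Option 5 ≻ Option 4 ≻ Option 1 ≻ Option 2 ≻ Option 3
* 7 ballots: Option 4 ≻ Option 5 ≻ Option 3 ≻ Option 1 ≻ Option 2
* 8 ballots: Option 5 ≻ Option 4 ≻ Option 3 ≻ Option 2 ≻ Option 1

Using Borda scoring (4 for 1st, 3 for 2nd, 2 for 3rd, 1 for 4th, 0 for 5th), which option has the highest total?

Option 1: 5×3 + 7×2 + 7×1 + 8×0 = 36
Option 2: 5×0 + 7×1 + 7×0 + 8×1 = 15
Option 3: 5×2 + 7×0 + 7×2 + 8×2 = 40
Option 4: 5×4 + 7×3 + 7×4 + 8×3 = 93
Option 5: 5×1 + 7×4 + 7×3 + 8×4 = 86

Option 4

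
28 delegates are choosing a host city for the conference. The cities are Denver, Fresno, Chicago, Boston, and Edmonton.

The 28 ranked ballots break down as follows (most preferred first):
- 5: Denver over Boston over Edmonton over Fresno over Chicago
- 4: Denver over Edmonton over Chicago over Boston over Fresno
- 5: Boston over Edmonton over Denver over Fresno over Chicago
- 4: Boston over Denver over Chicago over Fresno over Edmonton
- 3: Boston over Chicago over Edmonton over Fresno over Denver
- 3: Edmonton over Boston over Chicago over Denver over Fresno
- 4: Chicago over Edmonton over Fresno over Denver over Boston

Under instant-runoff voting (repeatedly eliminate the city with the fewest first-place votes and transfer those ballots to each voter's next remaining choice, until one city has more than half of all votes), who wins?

Round 1: Denver 9, Fresno 0, Chicago 4, Boston 12, Edmonton 3. Fresno eliminated.
Round 2: Denver 9, Chicago 4, Boston 12, Edmonton 3. Edmonton eliminated.
Round 3: Denver 9, Chicago 4, Boston 15. Boston has a majority (≥15).

Boston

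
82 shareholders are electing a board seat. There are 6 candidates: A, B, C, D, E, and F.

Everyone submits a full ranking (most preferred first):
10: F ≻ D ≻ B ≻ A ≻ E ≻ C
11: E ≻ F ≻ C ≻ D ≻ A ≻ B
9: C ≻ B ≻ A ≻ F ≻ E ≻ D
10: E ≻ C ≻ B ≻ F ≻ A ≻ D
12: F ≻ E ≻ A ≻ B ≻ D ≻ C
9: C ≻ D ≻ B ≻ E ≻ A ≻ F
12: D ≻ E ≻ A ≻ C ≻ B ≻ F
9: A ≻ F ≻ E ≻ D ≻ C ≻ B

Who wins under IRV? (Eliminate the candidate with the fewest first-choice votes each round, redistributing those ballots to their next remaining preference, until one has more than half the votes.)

Round 1: A 9, B 0, C 18, D 12, E 21, F 22. B eliminated.
Round 2: A 9, C 18, D 12, E 21, F 22. A eliminated.
Round 3: C 18, D 12, E 21, F 31. D eliminated.
Round 4: C 18, E 33, F 31. C eliminated.
Round 5: E 42, F 40. E has a majority (≥42).

E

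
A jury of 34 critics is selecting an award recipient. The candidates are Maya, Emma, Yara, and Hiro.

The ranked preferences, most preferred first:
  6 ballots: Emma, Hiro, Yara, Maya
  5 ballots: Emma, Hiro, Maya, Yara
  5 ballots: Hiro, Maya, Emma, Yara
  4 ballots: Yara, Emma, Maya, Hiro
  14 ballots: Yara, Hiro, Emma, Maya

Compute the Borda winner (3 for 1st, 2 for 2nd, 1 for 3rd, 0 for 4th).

Maya: 6×0 + 5×1 + 5×2 + 4×1 + 14×0 = 19
Emma: 6×3 + 5×3 + 5×1 + 4×2 + 14×1 = 60
Yara: 6×1 + 5×0 + 5×0 + 4×3 + 14×3 = 60
Hiro: 6×2 + 5×2 + 5×3 + 4×0 + 14×2 = 65

Hiro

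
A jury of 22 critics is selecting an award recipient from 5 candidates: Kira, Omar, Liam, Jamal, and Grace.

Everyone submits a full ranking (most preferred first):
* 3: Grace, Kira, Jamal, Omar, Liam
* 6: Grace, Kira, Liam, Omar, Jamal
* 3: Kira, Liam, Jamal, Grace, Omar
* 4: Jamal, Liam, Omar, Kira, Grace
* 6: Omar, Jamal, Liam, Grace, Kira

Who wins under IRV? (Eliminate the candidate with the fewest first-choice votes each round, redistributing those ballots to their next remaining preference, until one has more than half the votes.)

Round 1: Kira 3, Omar 6, Liam 0, Jamal 4, Grace 9. Liam eliminated.
Round 2: Kira 3, Omar 6, Jamal 4, Grace 9. Kira eliminated.
Round 3: Omar 6, Jamal 7, Grace 9. Omar eliminated.
Round 4: Jamal 13, Grace 9. Jamal has a majority (≥12).

Jamal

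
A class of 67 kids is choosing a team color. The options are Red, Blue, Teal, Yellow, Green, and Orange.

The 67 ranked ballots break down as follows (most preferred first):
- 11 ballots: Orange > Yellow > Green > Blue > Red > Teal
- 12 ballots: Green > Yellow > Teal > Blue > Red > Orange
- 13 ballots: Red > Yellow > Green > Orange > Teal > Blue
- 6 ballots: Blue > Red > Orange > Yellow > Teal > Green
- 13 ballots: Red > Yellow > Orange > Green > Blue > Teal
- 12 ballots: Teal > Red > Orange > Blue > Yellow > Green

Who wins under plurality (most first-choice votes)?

Red

First-place votes: Red 26, Blue 6, Teal 12, Yellow 0, Green 12, Orange 11.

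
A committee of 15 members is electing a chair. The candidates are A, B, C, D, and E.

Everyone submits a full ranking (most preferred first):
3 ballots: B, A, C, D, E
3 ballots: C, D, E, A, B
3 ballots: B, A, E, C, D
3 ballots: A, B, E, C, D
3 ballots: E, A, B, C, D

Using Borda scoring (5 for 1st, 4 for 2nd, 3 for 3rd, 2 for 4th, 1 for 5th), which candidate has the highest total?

A: 3×4 + 3×2 + 3×4 + 3×5 + 3×4 = 57
B: 3×5 + 3×1 + 3×5 + 3×4 + 3×3 = 54
C: 3×3 + 3×5 + 3×2 + 3×2 + 3×2 = 42
D: 3×2 + 3×4 + 3×1 + 3×1 + 3×1 = 27
E: 3×1 + 3×3 + 3×3 + 3×3 + 3×5 = 45

A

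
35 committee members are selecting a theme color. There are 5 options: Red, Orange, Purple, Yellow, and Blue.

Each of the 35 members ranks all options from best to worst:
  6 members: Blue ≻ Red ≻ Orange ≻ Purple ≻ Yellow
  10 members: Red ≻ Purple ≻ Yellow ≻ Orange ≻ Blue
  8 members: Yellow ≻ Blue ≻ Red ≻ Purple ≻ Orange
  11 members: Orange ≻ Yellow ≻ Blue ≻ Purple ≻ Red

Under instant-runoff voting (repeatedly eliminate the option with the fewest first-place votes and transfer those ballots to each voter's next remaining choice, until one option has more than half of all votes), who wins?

Round 1: Red 10, Orange 11, Purple 0, Yellow 8, Blue 6. Purple eliminated.
Round 2: Red 10, Orange 11, Yellow 8, Blue 6. Blue eliminated.
Round 3: Red 16, Orange 11, Yellow 8. Yellow eliminated.
Round 4: Red 24, Orange 11. Red has a majority (≥18).

Red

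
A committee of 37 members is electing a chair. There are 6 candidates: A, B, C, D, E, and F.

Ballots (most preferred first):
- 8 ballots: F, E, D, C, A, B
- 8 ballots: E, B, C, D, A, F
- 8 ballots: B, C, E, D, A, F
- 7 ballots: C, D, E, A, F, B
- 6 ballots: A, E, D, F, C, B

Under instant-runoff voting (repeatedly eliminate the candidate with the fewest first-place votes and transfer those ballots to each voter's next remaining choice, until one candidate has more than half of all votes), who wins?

Round 1: A 6, B 8, C 7, D 0, E 8, F 8. D eliminated.
Round 2: A 6, B 8, C 7, E 8, F 8. A eliminated.
Round 3: B 8, C 7, E 14, F 8. C eliminated.
Round 4: B 8, E 21, F 8. E has a majority (≥19).

E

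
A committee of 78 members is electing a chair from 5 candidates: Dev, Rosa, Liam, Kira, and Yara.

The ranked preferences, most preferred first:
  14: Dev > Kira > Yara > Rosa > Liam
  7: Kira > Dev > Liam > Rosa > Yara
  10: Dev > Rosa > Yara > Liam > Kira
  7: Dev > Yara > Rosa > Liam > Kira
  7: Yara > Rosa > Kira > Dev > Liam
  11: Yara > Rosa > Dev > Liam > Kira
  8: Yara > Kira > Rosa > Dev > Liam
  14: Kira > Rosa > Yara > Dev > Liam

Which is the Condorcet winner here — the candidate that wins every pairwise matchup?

Yara vs Dev: 40–38
Yara vs Rosa: 47–31
Yara vs Liam: 71–7
Yara vs Kira: 43–35
Yara beats every other candidate.

Yara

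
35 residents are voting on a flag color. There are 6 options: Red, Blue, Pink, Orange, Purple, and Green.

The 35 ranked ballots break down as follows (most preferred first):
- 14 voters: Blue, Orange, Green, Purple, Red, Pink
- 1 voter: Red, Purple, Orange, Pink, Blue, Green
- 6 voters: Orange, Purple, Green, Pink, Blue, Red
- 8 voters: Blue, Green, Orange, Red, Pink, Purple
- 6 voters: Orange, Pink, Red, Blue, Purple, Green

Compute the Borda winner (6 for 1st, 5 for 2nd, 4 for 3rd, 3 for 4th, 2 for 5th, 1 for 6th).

Orange

Red: 14×2 + 1×6 + 6×1 + 8×3 + 6×4 = 88
Blue: 14×6 + 1×2 + 6×2 + 8×6 + 6×3 = 164
Pink: 14×1 + 1×3 + 6×3 + 8×2 + 6×5 = 81
Orange: 14×5 + 1×4 + 6×6 + 8×4 + 6×6 = 178
Purple: 14×3 + 1×5 + 6×5 + 8×1 + 6×2 = 97
Green: 14×4 + 1×1 + 6×4 + 8×5 + 6×1 = 127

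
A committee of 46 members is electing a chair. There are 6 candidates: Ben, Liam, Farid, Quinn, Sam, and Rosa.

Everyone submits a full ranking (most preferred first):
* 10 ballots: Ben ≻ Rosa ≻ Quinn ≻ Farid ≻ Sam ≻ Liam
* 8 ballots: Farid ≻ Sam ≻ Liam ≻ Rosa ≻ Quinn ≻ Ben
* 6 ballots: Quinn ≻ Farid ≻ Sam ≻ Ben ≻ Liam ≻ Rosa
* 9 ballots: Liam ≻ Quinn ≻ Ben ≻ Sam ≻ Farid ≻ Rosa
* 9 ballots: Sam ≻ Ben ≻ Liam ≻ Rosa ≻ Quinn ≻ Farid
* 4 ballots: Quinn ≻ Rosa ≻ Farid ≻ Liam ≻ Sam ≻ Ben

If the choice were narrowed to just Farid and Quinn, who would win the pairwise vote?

Farid is ranked above Quinn on 8 ballots; Quinn above Farid on 38.

Quinn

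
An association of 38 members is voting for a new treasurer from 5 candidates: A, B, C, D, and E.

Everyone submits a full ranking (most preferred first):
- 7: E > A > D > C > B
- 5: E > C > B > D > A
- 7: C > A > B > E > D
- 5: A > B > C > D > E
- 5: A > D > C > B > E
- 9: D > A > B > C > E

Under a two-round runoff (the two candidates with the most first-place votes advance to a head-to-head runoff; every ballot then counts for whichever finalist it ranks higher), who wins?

Round 1 first-place votes: A 10, B 0, C 7, D 9, E 12. E and A advance.
Runoff: E is ranked above A on 12 ballots, A above E on 26.

A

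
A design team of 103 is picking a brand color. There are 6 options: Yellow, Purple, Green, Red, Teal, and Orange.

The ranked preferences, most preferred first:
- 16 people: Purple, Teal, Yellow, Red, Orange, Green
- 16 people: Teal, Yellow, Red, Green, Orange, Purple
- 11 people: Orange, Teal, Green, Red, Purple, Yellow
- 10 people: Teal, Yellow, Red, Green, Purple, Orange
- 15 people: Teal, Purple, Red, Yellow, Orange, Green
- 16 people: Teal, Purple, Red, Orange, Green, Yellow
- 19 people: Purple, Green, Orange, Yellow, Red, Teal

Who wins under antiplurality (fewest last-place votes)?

Red

Last-place votes: Yellow 27, Purple 16, Green 31, Red 0, Teal 19, Orange 10.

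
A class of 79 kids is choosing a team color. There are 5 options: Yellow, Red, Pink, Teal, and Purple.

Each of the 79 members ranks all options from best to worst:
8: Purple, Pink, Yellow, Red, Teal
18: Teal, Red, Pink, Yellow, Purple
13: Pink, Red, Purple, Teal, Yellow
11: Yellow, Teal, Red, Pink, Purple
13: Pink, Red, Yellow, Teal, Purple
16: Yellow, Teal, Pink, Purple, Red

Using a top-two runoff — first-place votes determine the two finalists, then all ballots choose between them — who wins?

Pink

Round 1 first-place votes: Yellow 27, Red 0, Pink 26, Teal 18, Purple 8. Yellow and Pink advance.
Runoff: Yellow is ranked above Pink on 27 ballots, Pink above Yellow on 52.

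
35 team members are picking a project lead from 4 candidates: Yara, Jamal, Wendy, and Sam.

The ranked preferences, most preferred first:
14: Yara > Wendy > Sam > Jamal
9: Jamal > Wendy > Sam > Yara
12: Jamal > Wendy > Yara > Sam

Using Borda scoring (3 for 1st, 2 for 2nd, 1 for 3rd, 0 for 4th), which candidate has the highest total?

Wendy

Yara: 14×3 + 9×0 + 12×1 = 54
Jamal: 14×0 + 9×3 + 12×3 = 63
Wendy: 14×2 + 9×2 + 12×2 = 70
Sam: 14×1 + 9×1 + 12×0 = 23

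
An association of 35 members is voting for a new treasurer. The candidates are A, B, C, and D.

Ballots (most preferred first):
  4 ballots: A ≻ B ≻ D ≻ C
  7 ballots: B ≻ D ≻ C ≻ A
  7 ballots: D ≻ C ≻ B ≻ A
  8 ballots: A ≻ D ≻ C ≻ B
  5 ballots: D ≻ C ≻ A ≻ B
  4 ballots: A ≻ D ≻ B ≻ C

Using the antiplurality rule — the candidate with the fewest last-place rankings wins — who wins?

Last-place votes: A 14, B 13, C 8, D 0.

D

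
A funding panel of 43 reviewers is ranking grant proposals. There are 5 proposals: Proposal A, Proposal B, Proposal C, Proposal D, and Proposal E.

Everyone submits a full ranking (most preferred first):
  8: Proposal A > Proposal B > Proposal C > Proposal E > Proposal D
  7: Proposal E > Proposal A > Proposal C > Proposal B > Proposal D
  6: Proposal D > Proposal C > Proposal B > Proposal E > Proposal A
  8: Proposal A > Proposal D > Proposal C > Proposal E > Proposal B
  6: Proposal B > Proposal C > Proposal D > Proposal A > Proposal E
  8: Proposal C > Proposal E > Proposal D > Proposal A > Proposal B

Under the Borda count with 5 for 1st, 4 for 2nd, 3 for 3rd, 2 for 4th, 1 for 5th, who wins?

Proposal C

Proposal A: 8×5 + 7×4 + 6×1 + 8×5 + 6×2 + 8×2 = 142
Proposal B: 8×4 + 7×2 + 6×3 + 8×1 + 6×5 + 8×1 = 110
Proposal C: 8×3 + 7×3 + 6×4 + 8×3 + 6×4 + 8×5 = 157
Proposal D: 8×1 + 7×1 + 6×5 + 8×4 + 6×3 + 8×3 = 119
Proposal E: 8×2 + 7×5 + 6×2 + 8×2 + 6×1 + 8×4 = 117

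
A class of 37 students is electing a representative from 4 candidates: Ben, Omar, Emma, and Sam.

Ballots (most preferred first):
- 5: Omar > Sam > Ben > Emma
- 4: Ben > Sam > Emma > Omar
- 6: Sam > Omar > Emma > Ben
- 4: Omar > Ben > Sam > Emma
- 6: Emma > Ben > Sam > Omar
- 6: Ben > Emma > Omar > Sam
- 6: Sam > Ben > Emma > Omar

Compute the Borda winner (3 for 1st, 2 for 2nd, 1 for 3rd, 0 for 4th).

Ben: 5×1 + 4×3 + 6×0 + 4×2 + 6×2 + 6×3 + 6×2 = 67
Omar: 5×3 + 4×0 + 6×2 + 4×3 + 6×0 + 6×1 + 6×0 = 45
Emma: 5×0 + 4×1 + 6×1 + 4×0 + 6×3 + 6×2 + 6×1 = 46
Sam: 5×2 + 4×2 + 6×3 + 4×1 + 6×1 + 6×0 + 6×3 = 64

Ben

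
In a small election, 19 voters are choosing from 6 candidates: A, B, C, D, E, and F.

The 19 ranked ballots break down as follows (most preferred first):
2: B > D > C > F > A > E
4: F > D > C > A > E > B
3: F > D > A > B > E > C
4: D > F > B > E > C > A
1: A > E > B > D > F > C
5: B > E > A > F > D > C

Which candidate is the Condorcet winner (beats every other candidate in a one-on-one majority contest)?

F vs A: 13–6
F vs B: 11–8
F vs C: 17–2
F vs D: 12–7
F vs E: 13–6
F beats every other candidate.

F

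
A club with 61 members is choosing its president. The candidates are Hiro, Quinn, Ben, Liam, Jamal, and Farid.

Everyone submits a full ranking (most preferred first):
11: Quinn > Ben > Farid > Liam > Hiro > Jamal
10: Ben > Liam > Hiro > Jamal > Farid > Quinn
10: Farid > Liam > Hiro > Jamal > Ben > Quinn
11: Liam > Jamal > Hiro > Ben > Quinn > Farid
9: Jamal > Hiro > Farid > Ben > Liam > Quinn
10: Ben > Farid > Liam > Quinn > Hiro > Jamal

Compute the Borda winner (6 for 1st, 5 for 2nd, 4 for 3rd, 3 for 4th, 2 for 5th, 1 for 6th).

Hiro: 11×2 + 10×4 + 10×4 + 11×4 + 9×5 + 10×2 = 211
Quinn: 11×6 + 10×1 + 10×1 + 11×2 + 9×1 + 10×3 = 147
Ben: 11×5 + 10×6 + 10×2 + 11×3 + 9×3 + 10×6 = 255
Liam: 11×3 + 10×5 + 10×5 + 11×6 + 9×2 + 10×4 = 257
Jamal: 11×1 + 10×3 + 10×3 + 11×5 + 9×6 + 10×1 = 190
Farid: 11×4 + 10×2 + 10×6 + 11×1 + 9×4 + 10×5 = 221

Liam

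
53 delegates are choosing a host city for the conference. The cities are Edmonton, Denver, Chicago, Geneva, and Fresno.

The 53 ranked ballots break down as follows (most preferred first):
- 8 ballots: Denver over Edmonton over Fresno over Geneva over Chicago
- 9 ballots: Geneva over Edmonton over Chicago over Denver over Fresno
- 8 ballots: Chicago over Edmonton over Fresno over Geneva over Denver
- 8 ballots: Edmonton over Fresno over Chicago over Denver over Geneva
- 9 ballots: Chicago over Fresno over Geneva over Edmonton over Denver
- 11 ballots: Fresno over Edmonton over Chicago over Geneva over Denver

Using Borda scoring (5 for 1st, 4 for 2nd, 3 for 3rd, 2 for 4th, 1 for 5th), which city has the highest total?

Edmonton

Edmonton: 8×4 + 9×4 + 8×4 + 8×5 + 9×2 + 11×4 = 202
Denver: 8×5 + 9×2 + 8×1 + 8×2 + 9×1 + 11×1 = 102
Chicago: 8×1 + 9×3 + 8×5 + 8×3 + 9×5 + 11×3 = 177
Geneva: 8×2 + 9×5 + 8×2 + 8×1 + 9×3 + 11×2 = 134
Fresno: 8×3 + 9×1 + 8×3 + 8×4 + 9×4 + 11×5 = 180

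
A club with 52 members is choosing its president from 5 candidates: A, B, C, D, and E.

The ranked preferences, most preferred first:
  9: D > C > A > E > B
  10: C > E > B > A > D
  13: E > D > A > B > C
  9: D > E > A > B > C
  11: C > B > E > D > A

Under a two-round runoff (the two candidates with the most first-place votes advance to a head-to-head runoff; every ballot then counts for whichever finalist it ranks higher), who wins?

Round 1 first-place votes: A 0, B 0, C 21, D 18, E 13. C and D advance.
Runoff: C is ranked above D on 21 ballots, D above C on 31.

D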